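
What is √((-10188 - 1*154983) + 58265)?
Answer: I*√106906 ≈ 326.96*I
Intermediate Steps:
√((-10188 - 1*154983) + 58265) = √((-10188 - 154983) + 58265) = √(-165171 + 58265) = √(-106906) = I*√106906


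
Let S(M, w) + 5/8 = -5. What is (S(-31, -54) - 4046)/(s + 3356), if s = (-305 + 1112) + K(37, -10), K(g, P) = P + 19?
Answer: -32413/33376 ≈ -0.97115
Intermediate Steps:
S(M, w) = -45/8 (S(M, w) = -5/8 - 5 = -45/8)
K(g, P) = 19 + P
s = 816 (s = (-305 + 1112) + (19 - 10) = 807 + 9 = 816)
(S(-31, -54) - 4046)/(s + 3356) = (-45/8 - 4046)/(816 + 3356) = -32413/8/4172 = -32413/8*1/4172 = -32413/33376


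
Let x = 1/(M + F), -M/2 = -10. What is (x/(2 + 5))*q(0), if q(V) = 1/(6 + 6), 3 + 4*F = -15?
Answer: 1/1302 ≈ 0.00076805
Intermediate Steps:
M = 20 (M = -2*(-10) = 20)
F = -9/2 (F = -¾ + (¼)*(-15) = -¾ - 15/4 = -9/2 ≈ -4.5000)
x = 2/31 (x = 1/(20 - 9/2) = 1/(31/2) = 2/31 ≈ 0.064516)
q(V) = 1/12
(x/(2 + 5))*q(0) = (2/(31*(2 + 5)))*(1/12) = ((2/31)/7)*(1/12) = ((2/31)*(⅐))*(1/12) = (2/217)*(1/12) = 1/1302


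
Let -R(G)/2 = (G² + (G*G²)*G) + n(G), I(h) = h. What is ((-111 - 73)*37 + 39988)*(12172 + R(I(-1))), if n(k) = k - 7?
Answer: 404265120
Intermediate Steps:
n(k) = -7 + k
R(G) = 14 - 2*G - 2*G² - 2*G⁴ (R(G) = -2*((G² + (G*G²)*G) + (-7 + G)) = -2*((G² + G³*G) + (-7 + G)) = -2*((G² + G⁴) + (-7 + G)) = -2*(-7 + G + G² + G⁴) = 14 - 2*G - 2*G² - 2*G⁴)
((-111 - 73)*37 + 39988)*(12172 + R(I(-1))) = ((-111 - 73)*37 + 39988)*(12172 + (14 - 2*(-1) - 2*(-1)² - 2*(-1)⁴)) = (-184*37 + 39988)*(12172 + (14 + 2 - 2*1 - 2*1)) = (-6808 + 39988)*(12172 + (14 + 2 - 2 - 2)) = 33180*(12172 + 12) = 33180*12184 = 404265120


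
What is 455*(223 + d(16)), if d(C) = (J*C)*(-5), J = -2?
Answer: 174265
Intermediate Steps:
d(C) = 10*C (d(C) = -2*C*(-5) = 10*C)
455*(223 + d(16)) = 455*(223 + 10*16) = 455*(223 + 160) = 455*383 = 174265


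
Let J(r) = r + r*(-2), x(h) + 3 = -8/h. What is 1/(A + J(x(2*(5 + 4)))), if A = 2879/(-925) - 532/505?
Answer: -840825/606616 ≈ -1.3861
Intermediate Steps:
x(h) = -3 - 8/h
J(r) = -r (J(r) = r - 2*r = -r)
A = -389199/93425 (A = 2879*(-1/925) - 532*1/505 = -2879/925 - 532/505 = -389199/93425 ≈ -4.1659)
1/(A + J(x(2*(5 + 4)))) = 1/(-389199/93425 - (-3 - 8*1/(2*(5 + 4)))) = 1/(-389199/93425 - (-3 - 8/(2*9))) = 1/(-389199/93425 - (-3 - 8/18)) = 1/(-389199/93425 - (-3 - 8*1/18)) = 1/(-389199/93425 - (-3 - 4/9)) = 1/(-389199/93425 - 1*(-31/9)) = 1/(-389199/93425 + 31/9) = 1/(-606616/840825) = -840825/606616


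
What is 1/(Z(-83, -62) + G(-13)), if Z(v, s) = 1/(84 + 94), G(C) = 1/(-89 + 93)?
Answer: 356/91 ≈ 3.9121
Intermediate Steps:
G(C) = ¼ (G(C) = 1/4 = ¼)
Z(v, s) = 1/178
1/(Z(-83, -62) + G(-13)) = 1/(1/178 + ¼) = 1/(91/356) = 356/91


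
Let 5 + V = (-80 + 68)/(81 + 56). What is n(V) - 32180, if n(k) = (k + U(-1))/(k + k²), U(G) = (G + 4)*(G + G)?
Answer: -1794386529/55760 ≈ -32181.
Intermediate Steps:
U(G) = 2*G*(4 + G) (U(G) = (4 + G)*(2*G) = 2*G*(4 + G))
V = -697/137 (V = -5 + (-80 + 68)/(81 + 56) = -5 - 12/137 = -697/137 ≈ -5.0876)
n(k) = (-6 + k)/(k + k²) (n(k) = (k + 2*(-1)*(4 - 1))/(k + k²) = (k + 2*(-1)*3)/(k + k²) = (k - 6)/(k + k²) = (-6 + k)/(k + k²))
n(V) - 32180 = (-6 - 697/137)/((-697/137)*(1 - 697/137)) - 32180 = -137/697*(-1519/137)/(-560/137) - 32180 = -137/697*(-137/560)*(-1519/137) - 32180 = -29729/55760 - 32180 = -1794386529/55760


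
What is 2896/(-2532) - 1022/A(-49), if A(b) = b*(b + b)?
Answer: -294541/217119 ≈ -1.3566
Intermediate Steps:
A(b) = 2*b**2 (A(b) = b*(2*b) = 2*b**2)
2896/(-2532) - 1022/A(-49) = 2896/(-2532) - 1022/(2*(-49)**2) = 2896*(-1/2532) - 1022/(2*2401) = -724/633 - 1022/4802 = -724/633 - 1022*1/4802 = -724/633 - 73/343 = -294541/217119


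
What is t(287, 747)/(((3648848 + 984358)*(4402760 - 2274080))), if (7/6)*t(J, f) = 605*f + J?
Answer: 226111/5753190886380 ≈ 3.9302e-8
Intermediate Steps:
t(J, f) = 6*J/7 + 3630*f/7 (t(J, f) = 6*(605*f + J)/7 = 6*(J + 605*f)/7 = 6*J/7 + 3630*f/7)
t(287, 747)/(((3648848 + 984358)*(4402760 - 2274080))) = ((6/7)*287 + (3630/7)*747)/(((3648848 + 984358)*(4402760 - 2274080))) = (246 + 2711610/7)/((4633206*2128680)) = (2713332/7)/9862612948080 = (2713332/7)*(1/9862612948080) = 226111/5753190886380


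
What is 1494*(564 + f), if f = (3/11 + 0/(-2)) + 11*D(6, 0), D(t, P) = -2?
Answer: 8911710/11 ≈ 8.1016e+5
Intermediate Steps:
f = -239/11 (f = (3/11 + 0/(-2)) + 11*(-2) = (3*(1/11) + 0*(-1/2)) - 22 = (3/11 + 0) - 22 = 3/11 - 22 = -239/11 ≈ -21.727)
1494*(564 + f) = 1494*(564 - 239/11) = 1494*(5965/11) = 8911710/11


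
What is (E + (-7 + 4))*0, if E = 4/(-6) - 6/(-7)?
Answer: 0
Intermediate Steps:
E = 4/21 (E = 4*(-1/6) - 6*(-1/7) = -2/3 + 6/7 = 4/21 ≈ 0.19048)
(E + (-7 + 4))*0 = (4/21 + (-7 + 4))*0 = (4/21 - 3)*0 = -59/21*0 = 0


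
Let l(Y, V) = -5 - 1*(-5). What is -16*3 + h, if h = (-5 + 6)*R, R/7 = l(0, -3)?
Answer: -48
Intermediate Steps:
l(Y, V) = 0 (l(Y, V) = -5 + 5 = 0)
R = 0 (R = 7*0 = 0)
h = 0 (h = (-5 + 6)*0 = 1*0 = 0)
-16*3 + h = -16*3 + 0 = -48 + 0 = -48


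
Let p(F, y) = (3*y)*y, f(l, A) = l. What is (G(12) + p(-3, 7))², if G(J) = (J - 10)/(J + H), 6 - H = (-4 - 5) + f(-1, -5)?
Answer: 4239481/196 ≈ 21630.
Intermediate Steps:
p(F, y) = 3*y²
H = 16 (H = 6 - ((-4 - 5) - 1) = 6 - (-9 - 1) = 6 - 1*(-10) = 6 + 10 = 16)
G(J) = (-10 + J)/(16 + J) (G(J) = (J - 10)/(J + 16) = (-10 + J)/(16 + J))
(G(12) + p(-3, 7))² = ((-10 + 12)/(16 + 12) + 3*7²)² = (2/28 + 3*49)² = ((1/28)*2 + 147)² = (1/14 + 147)² = (2059/14)² = 4239481/196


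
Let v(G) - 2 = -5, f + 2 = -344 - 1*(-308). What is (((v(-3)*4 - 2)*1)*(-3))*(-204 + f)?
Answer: -10164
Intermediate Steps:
f = -38 (f = -2 + (-344 - 1*(-308)) = -2 + (-344 + 308) = -2 - 36 = -38)
v(G) = -3 (v(G) = 2 - 5 = -3)
(((v(-3)*4 - 2)*1)*(-3))*(-204 + f) = (((-3*4 - 2)*1)*(-3))*(-204 - 38) = (((-12 - 2)*1)*(-3))*(-242) = (-14*1*(-3))*(-242) = -14*(-3)*(-242) = 42*(-242) = -10164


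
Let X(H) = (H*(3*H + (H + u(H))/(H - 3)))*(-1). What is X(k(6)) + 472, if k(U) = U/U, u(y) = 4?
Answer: 943/2 ≈ 471.50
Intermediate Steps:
k(U) = 1
X(H) = -H*(3*H + (4 + H)/(-3 + H)) (X(H) = (H*(3*H + (H + 4)/(H - 3)))*(-1) = (H*(3*H + (4 + H)/(-3 + H)))*(-1) = -H*(3*H + (4 + H)/(-3 + H)))
X(k(6)) + 472 = 1*(-4 - 3*1² + 8*1)/(-3 + 1) + 472 = 1*(-4 - 3*1 + 8)/(-2) + 472 = 1*(-½)*(-4 - 3 + 8) + 472 = 1*(-½)*1 + 472 = -½ + 472 = 943/2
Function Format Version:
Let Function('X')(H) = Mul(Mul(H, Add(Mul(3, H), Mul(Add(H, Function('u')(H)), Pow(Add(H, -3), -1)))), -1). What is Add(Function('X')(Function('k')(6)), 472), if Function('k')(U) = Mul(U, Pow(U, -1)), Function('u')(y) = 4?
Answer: Rational(943, 2) ≈ 471.50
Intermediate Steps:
Function('k')(U) = 1
Function('X')(H) = Mul(-1, H, Add(Mul(3, H), Mul(Pow(Add(-3, H), -1), Add(4, H)))) (Function('X')(H) = Mul(Mul(H, Add(Mul(3, H), Mul(Add(H, 4), Pow(Add(H, -3), -1)))), -1) = Mul(Mul(H, Add(Mul(3, H), Mul(Add(4, H), Pow(Add(-3, H), -1)))), -1) = Mul(Mul(H, Add(Mul(3, H), Mul(Pow(Add(-3, H), -1), Add(4, H)))), -1) = Mul(-1, H, Add(Mul(3, H), Mul(Pow(Add(-3, H), -1), Add(4, H)))))
Add(Function('X')(Function('k')(6)), 472) = Add(Mul(1, Pow(Add(-3, 1), -1), Add(-4, Mul(-3, Pow(1, 2)), Mul(8, 1))), 472) = Add(Mul(1, Pow(-2, -1), Add(-4, Mul(-3, 1), 8)), 472) = Add(Mul(1, Rational(-1, 2), Add(-4, -3, 8)), 472) = Add(Mul(1, Rational(-1, 2), 1), 472) = Add(Rational(-1, 2), 472) = Rational(943, 2)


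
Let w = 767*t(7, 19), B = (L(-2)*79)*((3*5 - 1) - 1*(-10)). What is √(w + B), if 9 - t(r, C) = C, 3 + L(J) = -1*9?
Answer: I*√30422 ≈ 174.42*I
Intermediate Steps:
L(J) = -12 (L(J) = -3 - 1*9 = -3 - 9 = -12)
t(r, C) = 9 - C
B = -22752 (B = (-12*79)*((3*5 - 1) - 1*(-10)) = -948*((15 - 1) + 10) = -948*(14 + 10) = -948*24 = -22752)
w = -7670 (w = 767*(9 - 1*19) = 767*(9 - 19) = 767*(-10) = -7670)
√(w + B) = √(-7670 - 22752) = √(-30422) = I*√30422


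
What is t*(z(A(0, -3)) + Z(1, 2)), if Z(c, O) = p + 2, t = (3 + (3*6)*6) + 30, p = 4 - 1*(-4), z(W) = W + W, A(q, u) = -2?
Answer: 846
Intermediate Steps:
z(W) = 2*W
p = 8 (p = 4 + 4 = 8)
t = 141 (t = (3 + 18*6) + 30 = (3 + 108) + 30 = 111 + 30 = 141)
Z(c, O) = 10 (Z(c, O) = 8 + 2 = 10)
t*(z(A(0, -3)) + Z(1, 2)) = 141*(2*(-2) + 10) = 141*(-4 + 10) = 141*6 = 846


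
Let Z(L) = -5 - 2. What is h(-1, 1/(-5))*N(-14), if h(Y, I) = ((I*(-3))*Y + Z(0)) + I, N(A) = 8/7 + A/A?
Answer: -117/7 ≈ -16.714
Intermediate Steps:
N(A) = 15/7 (N(A) = 8*(⅐) + 1 = 8/7 + 1 = 15/7)
Z(L) = -7
h(Y, I) = -7 + I - 3*I*Y (h(Y, I) = ((I*(-3))*Y - 7) + I = ((-3*I)*Y - 7) + I = (-3*I*Y - 7) + I = (-7 - 3*I*Y) + I = -7 + I - 3*I*Y)
h(-1, 1/(-5))*N(-14) = (-7 + 1/(-5) - 3*(-1)/(-5))*(15/7) = (-7 - ⅕ - 3*(-⅕)*(-1))*(15/7) = (-7 - ⅕ - ⅗)*(15/7) = -39/5*15/7 = -117/7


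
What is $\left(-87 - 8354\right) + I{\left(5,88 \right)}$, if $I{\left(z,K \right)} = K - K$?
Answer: $-8441$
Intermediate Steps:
$I{\left(z,K \right)} = 0$
$\left(-87 - 8354\right) + I{\left(5,88 \right)} = \left(-87 - 8354\right) + 0 = -8441 + 0 = -8441$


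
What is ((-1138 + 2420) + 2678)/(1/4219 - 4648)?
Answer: -1856360/2178879 ≈ -0.85198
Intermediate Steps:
((-1138 + 2420) + 2678)/(1/4219 - 4648) = (1282 + 2678)/(1/4219 - 4648) = 3960/(-19609911/4219) = 3960*(-4219/19609911) = -1856360/2178879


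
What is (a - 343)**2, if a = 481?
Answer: 19044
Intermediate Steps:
(a - 343)**2 = (481 - 343)**2 = 138**2 = 19044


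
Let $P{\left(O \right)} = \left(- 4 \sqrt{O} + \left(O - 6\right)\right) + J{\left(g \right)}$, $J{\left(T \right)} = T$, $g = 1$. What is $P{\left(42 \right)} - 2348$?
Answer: $-2311 - 4 \sqrt{42} \approx -2336.9$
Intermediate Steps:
$P{\left(O \right)} = -5 + O - 4 \sqrt{O}$ ($P{\left(O \right)} = \left(- 4 \sqrt{O} + \left(O - 6\right)\right) + 1 = \left(- 4 \sqrt{O} + \left(-6 + O\right)\right) + 1 = \left(-6 + O - 4 \sqrt{O}\right) + 1 = -5 + O - 4 \sqrt{O}$)
$P{\left(42 \right)} - 2348 = \left(-5 + 42 - 4 \sqrt{42}\right) - 2348 = \left(37 - 4 \sqrt{42}\right) - 2348 = -2311 - 4 \sqrt{42}$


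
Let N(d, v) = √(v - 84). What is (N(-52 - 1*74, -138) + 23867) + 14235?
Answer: 38102 + I*√222 ≈ 38102.0 + 14.9*I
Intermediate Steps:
N(d, v) = √(-84 + v)
(N(-52 - 1*74, -138) + 23867) + 14235 = (√(-84 - 138) + 23867) + 14235 = (√(-222) + 23867) + 14235 = (I*√222 + 23867) + 14235 = (23867 + I*√222) + 14235 = 38102 + I*√222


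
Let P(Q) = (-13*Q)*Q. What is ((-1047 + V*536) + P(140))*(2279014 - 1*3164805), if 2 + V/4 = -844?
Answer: 1833295944761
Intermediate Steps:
P(Q) = -13*Q²
V = -3384 (V = -8 + 4*(-844) = -8 - 3376 = -3384)
((-1047 + V*536) + P(140))*(2279014 - 1*3164805) = ((-1047 - 3384*536) - 13*140²)*(2279014 - 1*3164805) = ((-1047 - 1813824) - 13*19600)*(2279014 - 3164805) = (-1814871 - 254800)*(-885791) = -2069671*(-885791) = 1833295944761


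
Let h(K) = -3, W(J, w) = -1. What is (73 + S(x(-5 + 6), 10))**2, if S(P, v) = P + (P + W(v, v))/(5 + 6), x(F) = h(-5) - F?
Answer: 568516/121 ≈ 4698.5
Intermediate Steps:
x(F) = -3 - F
S(P, v) = -1/11 + 12*P/11 (S(P, v) = P + (P - 1)/(5 + 6) = P + (-1 + P)/11 = P + (-1 + P)*(1/11) = P + (-1/11 + P/11) = -1/11 + 12*P/11)
(73 + S(x(-5 + 6), 10))**2 = (73 + (-1/11 + 12*(-3 - (-5 + 6))/11))**2 = (73 + (-1/11 + 12*(-3 - 1*1)/11))**2 = (73 + (-1/11 + 12*(-3 - 1)/11))**2 = (73 + (-1/11 + (12/11)*(-4)))**2 = (73 + (-1/11 - 48/11))**2 = (73 - 49/11)**2 = (754/11)**2 = 568516/121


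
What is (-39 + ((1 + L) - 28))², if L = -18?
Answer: 7056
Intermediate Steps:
(-39 + ((1 + L) - 28))² = (-39 + ((1 - 18) - 28))² = (-39 + (-17 - 28))² = (-39 - 45)² = (-84)² = 7056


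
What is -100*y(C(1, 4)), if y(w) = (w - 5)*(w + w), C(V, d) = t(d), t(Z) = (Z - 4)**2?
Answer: 0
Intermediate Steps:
t(Z) = (-4 + Z)**2
C(V, d) = (-4 + d)**2
y(w) = 2*w*(-5 + w) (y(w) = (-5 + w)*(2*w) = 2*w*(-5 + w))
-100*y(C(1, 4)) = -200*(-4 + 4)**2*(-5 + (-4 + 4)**2) = -200*0**2*(-5 + 0**2) = -200*0*(-5 + 0) = -200*0*(-5) = -100*0 = 0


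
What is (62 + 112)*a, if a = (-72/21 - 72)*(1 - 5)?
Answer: 367488/7 ≈ 52498.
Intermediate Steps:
a = 2112/7 (a = (-72*1/21 - 72)*(-4) = (-24/7 - 72)*(-4) = -528/7*(-4) = 2112/7 ≈ 301.71)
(62 + 112)*a = (62 + 112)*(2112/7) = 174*(2112/7) = 367488/7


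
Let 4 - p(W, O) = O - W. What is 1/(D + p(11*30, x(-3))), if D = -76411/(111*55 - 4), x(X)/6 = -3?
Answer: 6101/2071141 ≈ 0.0029457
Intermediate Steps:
x(X) = -18 (x(X) = 6*(-3) = -18)
p(W, O) = 4 + W - O (p(W, O) = 4 - (O - W) = 4 + (W - O) = 4 + W - O)
D = -76411/6101 (D = -76411/(6105 - 4) = -76411/6101 ≈ -12.524)
1/(D + p(11*30, x(-3))) = 1/(-76411/6101 + (4 + 11*30 - 1*(-18))) = 1/(-76411/6101 + (4 + 330 + 18)) = 1/(-76411/6101 + 352) = 1/(2071141/6101) = 6101/2071141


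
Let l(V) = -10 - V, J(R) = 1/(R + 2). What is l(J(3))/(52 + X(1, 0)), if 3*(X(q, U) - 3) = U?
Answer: -51/275 ≈ -0.18545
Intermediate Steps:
J(R) = 1/(2 + R)
X(q, U) = 3 + U/3
l(J(3))/(52 + X(1, 0)) = (-10 - 1/(2 + 3))/(52 + (3 + (1/3)*0)) = (-10 - 1/5)/(52 + (3 + 0)) = (-10 - 1*1/5)/(52 + 3) = (-10 - 1/5)/55 = (1/55)*(-51/5) = -51/275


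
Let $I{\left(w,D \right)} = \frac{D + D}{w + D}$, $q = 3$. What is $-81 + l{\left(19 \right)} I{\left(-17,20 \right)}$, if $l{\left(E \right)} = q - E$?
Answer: $- \frac{883}{3} \approx -294.33$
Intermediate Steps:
$I{\left(w,D \right)} = \frac{2 D}{D + w}$
$l{\left(E \right)} = 3 - E$
$-81 + l{\left(19 \right)} I{\left(-17,20 \right)} = -81 + \left(3 - 19\right) 2 \cdot 20 \frac{1}{20 - 17} = -81 + \left(3 - 19\right) 2 \cdot 20 \cdot \frac{1}{3} = -81 - 16 \cdot 2 \cdot 20 \cdot \frac{1}{3} = -81 - \frac{640}{3} = - \frac{883}{3}$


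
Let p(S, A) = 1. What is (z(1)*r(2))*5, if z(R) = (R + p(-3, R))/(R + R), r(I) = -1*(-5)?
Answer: 25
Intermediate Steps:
r(I) = 5
z(R) = (1 + R)/(2*R) (z(R) = (R + 1)/(R + R) = (1 + R)/((2*R)) = (1 + R)*(1/(2*R)) = (1 + R)/(2*R))
(z(1)*r(2))*5 = (((½)*(1 + 1)/1)*5)*5 = (((½)*1*2)*5)*5 = (1*5)*5 = 5*5 = 25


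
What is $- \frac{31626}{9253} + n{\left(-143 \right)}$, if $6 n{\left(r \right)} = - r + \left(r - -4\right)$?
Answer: $- \frac{76372}{27759} \approx -2.7513$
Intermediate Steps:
$n{\left(r \right)} = \frac{2}{3}$ ($n{\left(r \right)} = \frac{- r + \left(r - -4\right)}{6} = \frac{- r + \left(r + 4\right)}{6} = \frac{- r + \left(4 + r\right)}{6} = \frac{1}{6} \cdot 4 = \frac{2}{3}$)
$- \frac{31626}{9253} + n{\left(-143 \right)} = - \frac{31626}{9253} + \frac{2}{3} = - \frac{76372}{27759}$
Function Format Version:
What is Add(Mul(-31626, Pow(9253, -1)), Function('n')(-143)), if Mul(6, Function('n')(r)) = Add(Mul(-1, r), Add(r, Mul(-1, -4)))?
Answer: Rational(-76372, 27759) ≈ -2.7513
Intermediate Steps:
Function('n')(r) = Rational(2, 3) (Function('n')(r) = Mul(Rational(1, 6), Add(Mul(-1, r), Add(r, Mul(-1, -4)))) = Mul(Rational(1, 6), Add(Mul(-1, r), Add(r, 4))) = Mul(Rational(1, 6), Add(Mul(-1, r), Add(4, r))) = Mul(Rational(1, 6), 4) = Rational(2, 3))
Add(Mul(-31626, Pow(9253, -1)), Function('n')(-143)) = Add(Mul(-31626, Pow(9253, -1)), Rational(2, 3)) = Add(Mul(-31626, Rational(1, 9253)), Rational(2, 3)) = Add(Rational(-31626, 9253), Rational(2, 3)) = Rational(-76372, 27759)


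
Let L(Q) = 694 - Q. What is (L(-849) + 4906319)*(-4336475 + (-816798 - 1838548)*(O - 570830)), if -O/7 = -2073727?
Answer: -181735636867763141718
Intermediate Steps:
O = 14516089 (O = -7*(-2073727) = 14516089)
(L(-849) + 4906319)*(-4336475 + (-816798 - 1838548)*(O - 570830)) = ((694 - 1*(-849)) + 4906319)*(-4336475 + (-816798 - 1838548)*(14516089 - 570830)) = ((694 + 849) + 4906319)*(-4336475 - 2655346*13945259) = (1543 + 4906319)*(-4336475 - 37029487704614) = 4907862*(-37029492041089) = -181735636867763141718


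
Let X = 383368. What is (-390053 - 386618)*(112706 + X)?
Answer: -385286289654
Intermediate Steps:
(-390053 - 386618)*(112706 + X) = (-390053 - 386618)*(112706 + 383368) = -776671*496074 = -385286289654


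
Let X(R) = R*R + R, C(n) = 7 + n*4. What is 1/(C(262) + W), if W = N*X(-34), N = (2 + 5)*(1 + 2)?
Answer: 1/24617 ≈ 4.0622e-5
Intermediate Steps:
C(n) = 7 + 4*n
X(R) = R + R² (X(R) = R² + R = R + R²)
N = 21 (N = 7*3 = 21)
W = 23562 (W = 21*(-34*(1 - 34)) = 21*(-34*(-33)) = 21*1122 = 23562)
1/(C(262) + W) = 1/((7 + 4*262) + 23562) = 1/((7 + 1048) + 23562) = 1/(1055 + 23562) = 1/24617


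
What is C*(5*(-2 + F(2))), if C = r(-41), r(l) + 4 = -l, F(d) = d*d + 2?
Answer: 740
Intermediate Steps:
F(d) = 2 + d² (F(d) = d² + 2 = 2 + d²)
r(l) = -4 - l
C = 37 (C = -4 - 1*(-41) = -4 + 41 = 37)
C*(5*(-2 + F(2))) = 37*(5*(-2 + (2 + 2²))) = 37*(5*(-2 + (2 + 4))) = 37*(5*(-2 + 6)) = 37*(5*4) = 37*20 = 740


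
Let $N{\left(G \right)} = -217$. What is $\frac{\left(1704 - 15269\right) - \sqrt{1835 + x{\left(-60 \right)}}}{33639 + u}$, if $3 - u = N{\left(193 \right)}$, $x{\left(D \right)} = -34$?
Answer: $- \frac{13565}{33859} - \frac{\sqrt{1801}}{33859} \approx -0.40189$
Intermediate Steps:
$u = 220$ ($u = 3 - -217 = 3 + 217 = 220$)
$\frac{\left(1704 - 15269\right) - \sqrt{1835 + x{\left(-60 \right)}}}{33639 + u} = \frac{\left(1704 - 15269\right) - \sqrt{1835 - 34}}{33639 + 220} = \frac{-13565 - \sqrt{1801}}{33859} = \left(-13565 - \sqrt{1801}\right) \frac{1}{33859} = - \frac{13565}{33859} - \frac{\sqrt{1801}}{33859}$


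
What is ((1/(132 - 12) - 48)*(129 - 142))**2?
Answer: 5605067689/14400 ≈ 3.8924e+5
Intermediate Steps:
((1/(132 - 12) - 48)*(129 - 142))**2 = ((1/120 - 48)*(-13))**2 = (-5759/120*(-13))**2 = (74867/120)**2 = 5605067689/14400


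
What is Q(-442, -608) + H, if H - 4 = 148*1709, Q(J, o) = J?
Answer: 252494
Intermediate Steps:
H = 252936 (H = 4 + 148*1709 = 4 + 252932 = 252936)
Q(-442, -608) + H = -442 + 252936 = 252494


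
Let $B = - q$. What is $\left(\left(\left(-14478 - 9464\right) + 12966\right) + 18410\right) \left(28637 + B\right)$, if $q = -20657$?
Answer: $366451596$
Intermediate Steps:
$B = 20657$ ($B = \left(-1\right) \left(-20657\right) = 20657$)
$\left(\left(\left(-14478 - 9464\right) + 12966\right) + 18410\right) \left(28637 + B\right) = \left(\left(\left(-14478 - 9464\right) + 12966\right) + 18410\right) \left(28637 + 20657\right) = \left(\left(-23942 + 12966\right) + 18410\right) 49294 = \left(-10976 + 18410\right) 49294 = 7434 \cdot 49294 = 366451596$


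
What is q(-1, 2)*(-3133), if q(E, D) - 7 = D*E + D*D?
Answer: -28197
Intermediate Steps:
q(E, D) = 7 + D² + D*E (q(E, D) = 7 + (D*E + D*D) = 7 + (D*E + D²) = 7 + (D² + D*E) = 7 + D² + D*E)
q(-1, 2)*(-3133) = (7 + 2² + 2*(-1))*(-3133) = (7 + 4 - 2)*(-3133) = 9*(-3133) = -28197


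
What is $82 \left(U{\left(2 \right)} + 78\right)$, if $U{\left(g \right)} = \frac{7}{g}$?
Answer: $6683$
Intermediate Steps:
$82 \left(U{\left(2 \right)} + 78\right) = 82 \left(\frac{7}{2} + 78\right) = 82 \cdot \frac{163}{2} = 6683$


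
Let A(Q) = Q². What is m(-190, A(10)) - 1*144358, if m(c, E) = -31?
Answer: -144389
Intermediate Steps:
m(-190, A(10)) - 1*144358 = -31 - 1*144358 = -31 - 144358 = -144389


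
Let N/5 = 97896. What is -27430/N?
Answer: -2743/48948 ≈ -0.056039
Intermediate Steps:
N = 489480 (N = 5*97896 = 489480)
-27430/N = -27430/489480 = -27430*1/489480 = -2743/48948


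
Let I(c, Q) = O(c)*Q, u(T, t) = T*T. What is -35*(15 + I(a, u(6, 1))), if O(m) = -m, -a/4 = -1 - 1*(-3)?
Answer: -10605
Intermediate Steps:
u(T, t) = T²
a = -8 (a = -4*(-1 - 1*(-3)) = -4*(-1 + 3) = -4*2 = -8)
I(c, Q) = -Q*c (I(c, Q) = (-c)*Q = -Q*c)
-35*(15 + I(a, u(6, 1))) = -35*(15 - 1*6²*(-8)) = -35*(15 - 1*36*(-8)) = -35*(15 + 288) = -35*303 = -10605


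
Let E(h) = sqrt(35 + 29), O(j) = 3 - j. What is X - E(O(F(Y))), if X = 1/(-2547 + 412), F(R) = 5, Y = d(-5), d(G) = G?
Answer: -17081/2135 ≈ -8.0005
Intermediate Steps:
Y = -5
E(h) = 8 (E(h) = sqrt(64) = 8)
X = -1/2135 (X = 1/(-2135) = -1/2135 ≈ -0.00046838)
X - E(O(F(Y))) = -1/2135 - 1*8 = -1/2135 - 8 = -17081/2135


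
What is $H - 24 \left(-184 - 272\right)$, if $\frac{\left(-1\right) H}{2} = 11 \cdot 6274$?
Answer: $-127084$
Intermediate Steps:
$H = -138028$ ($H = - 2 \cdot 11 \cdot 6274 = \left(-2\right) 69014 = -138028$)
$H - 24 \left(-184 - 272\right) = -138028 - 24 \left(-184 - 272\right) = -138028 - 24 \left(-456\right) = -138028 - -10944 = -138028 + 10944 = -127084$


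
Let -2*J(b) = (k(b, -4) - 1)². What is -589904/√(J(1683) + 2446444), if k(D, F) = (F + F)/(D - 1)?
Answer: -496109264*√40954390574/266203538731 ≈ -377.15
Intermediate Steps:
k(D, F) = 2*F/(-1 + D) (k(D, F) = (2*F)/(-1 + D) = 2*F/(-1 + D))
J(b) = -(-1 - 8/(-1 + b))²/2 (J(b) = -(2*(-4)/(-1 + b) - 1)²/2 = -(-8/(-1 + b) - 1)²/2 = -(-1 - 8/(-1 + b))²/2)
-589904/√(J(1683) + 2446444) = -589904/√(-(7 + 1683)²/(2*(-1 + 1683)²) + 2446444) = -589904/√(-½*1690²/1682² + 2446444) = -589904/√(-½*1/2829124*2856100 + 2446444) = -589904/√(-714025/1414562 + 2446444) = -589904*841*√40954390574/266203538731 = -496109264*√40954390574/266203538731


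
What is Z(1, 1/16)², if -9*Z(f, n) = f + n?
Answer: 289/20736 ≈ 0.013937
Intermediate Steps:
Z(f, n) = -f/9 - n/9 (Z(f, n) = -(f + n)/9 = -f/9 - n/9)
Z(1, 1/16)² = (-⅑*1 - ⅑/16)² = (-⅑ - ⅑*1/16)² = (-⅑ - 1/144)² = (-17/144)² = 289/20736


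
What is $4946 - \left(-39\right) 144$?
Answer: $10562$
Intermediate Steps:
$4946 - \left(-39\right) 144 = 4946 - -5616 = 4946 + 5616 = 10562$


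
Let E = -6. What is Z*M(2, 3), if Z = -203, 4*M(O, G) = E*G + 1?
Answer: 3451/4 ≈ 862.75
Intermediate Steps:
M(O, G) = 1/4 - 3*G/2 (M(O, G) = (-6*G + 1)/4 = (1 - 6*G)/4 = 1/4 - 3*G/2)
Z*M(2, 3) = -203*(1/4 - 3/2*3) = -203*(1/4 - 9/2) = -203*(-17/4) = 3451/4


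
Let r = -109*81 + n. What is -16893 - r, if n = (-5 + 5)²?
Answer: -8064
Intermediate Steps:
n = 0 (n = 0² = 0)
r = -8829 (r = -109*81 + 0 = -8829 + 0 = -8829)
-16893 - r = -16893 - 1*(-8829) = -16893 + 8829 = -8064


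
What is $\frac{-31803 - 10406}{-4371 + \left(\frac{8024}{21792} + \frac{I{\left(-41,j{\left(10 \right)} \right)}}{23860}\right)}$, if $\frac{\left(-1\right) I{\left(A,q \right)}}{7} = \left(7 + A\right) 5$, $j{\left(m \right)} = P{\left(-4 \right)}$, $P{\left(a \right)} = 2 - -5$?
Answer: $\frac{137167937988}{14203219915} \approx 9.6575$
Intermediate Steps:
$P{\left(a \right)} = 7$ ($P{\left(a \right)} = 2 + 5 = 7$)
$j{\left(m \right)} = 7$
$I{\left(A,q \right)} = -245 - 35 A$ ($I{\left(A,q \right)} = - 7 \left(7 + A\right) 5 = - 7 \left(35 + 5 A\right) = -245 - 35 A$)
$\frac{-31803 - 10406}{-4371 + \left(\frac{8024}{21792} + \frac{I{\left(-41,j{\left(10 \right)} \right)}}{23860}\right)} = \frac{-31803 - 10406}{-4371 + \left(\frac{8024}{21792} + \frac{-245 - -1435}{23860}\right)} = - \frac{42209}{-4371 + \left(8024 \cdot \frac{1}{21792} + \left(-245 + 1435\right) \frac{1}{23860}\right)} = - \frac{42209}{-4371 + \left(\frac{1003}{2724} + 1190 \cdot \frac{1}{23860}\right)} = - \frac{42209}{-4371 + \left(\frac{1003}{2724} + \frac{119}{2386}\right)} = - \frac{42209}{-4371 + \frac{1358657}{3249732}} = - \frac{42209}{- \frac{14203219915}{3249732}} = \left(-42209\right) \left(- \frac{3249732}{14203219915}\right) = \frac{137167937988}{14203219915}$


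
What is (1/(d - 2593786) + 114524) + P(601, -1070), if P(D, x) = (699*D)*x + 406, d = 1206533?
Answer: -623419012923001/1387253 ≈ -4.4939e+8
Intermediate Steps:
P(D, x) = 406 + 699*D*x (P(D, x) = 699*D*x + 406 = 406 + 699*D*x)
(1/(d - 2593786) + 114524) + P(601, -1070) = (1/(1206533 - 2593786) + 114524) + (406 + 699*601*(-1070)) = (1/(-1387253) + 114524) + (406 - 449505930) = (-1/1387253 + 114524) - 449505524 = 158873762571/1387253 - 449505524 = -623419012923001/1387253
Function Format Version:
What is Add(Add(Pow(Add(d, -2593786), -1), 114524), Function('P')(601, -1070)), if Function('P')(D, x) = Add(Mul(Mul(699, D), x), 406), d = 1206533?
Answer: Rational(-623419012923001, 1387253) ≈ -4.4939e+8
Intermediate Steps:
Function('P')(D, x) = Add(406, Mul(699, D, x)) (Function('P')(D, x) = Add(Mul(699, D, x), 406) = Add(406, Mul(699, D, x)))
Add(Add(Pow(Add(d, -2593786), -1), 114524), Function('P')(601, -1070)) = Add(Add(Pow(Add(1206533, -2593786), -1), 114524), Add(406, Mul(699, 601, -1070))) = Add(Add(Pow(-1387253, -1), 114524), Add(406, -449505930)) = Add(Add(Rational(-1, 1387253), 114524), -449505524) = Add(Rational(158873762571, 1387253), -449505524) = Rational(-623419012923001, 1387253)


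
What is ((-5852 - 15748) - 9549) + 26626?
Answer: -4523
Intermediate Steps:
((-5852 - 15748) - 9549) + 26626 = (-21600 - 9549) + 26626 = -31149 + 26626 = -4523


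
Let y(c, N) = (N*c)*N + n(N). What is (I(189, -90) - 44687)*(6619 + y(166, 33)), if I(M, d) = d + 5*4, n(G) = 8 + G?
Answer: -8388983538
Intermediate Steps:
y(c, N) = 8 + N + c*N² (y(c, N) = (N*c)*N + (8 + N) = c*N² + (8 + N) = 8 + N + c*N²)
I(M, d) = 20 + d (I(M, d) = d + 20 = 20 + d)
(I(189, -90) - 44687)*(6619 + y(166, 33)) = ((20 - 90) - 44687)*(6619 + (8 + 33 + 166*33²)) = (-70 - 44687)*(6619 + (8 + 33 + 166*1089)) = -44757*(6619 + (8 + 33 + 180774)) = -44757*(6619 + 180815) = -44757*187434 = -8388983538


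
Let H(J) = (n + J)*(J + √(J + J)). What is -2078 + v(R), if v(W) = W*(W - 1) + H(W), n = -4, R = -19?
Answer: -1261 - 23*I*√38 ≈ -1261.0 - 141.78*I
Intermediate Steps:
H(J) = (-4 + J)*(J + √2*√J) (H(J) = (-4 + J)*(J + √(J + J)) = (-4 + J)*(J + √(2*J)) = (-4 + J)*(J + √2*√J))
v(W) = W² - 4*W + W*(-1 + W) + √2*W^(3/2) - 4*√2*√W (v(W) = W*(W - 1) + (W² - 4*W + √2*W^(3/2) - 4*√2*√W) = W*(-1 + W) + (W² - 4*W + √2*W^(3/2) - 4*√2*√W) = W² - 4*W + W*(-1 + W) + √2*W^(3/2) - 4*√2*√W)
-2078 + v(R) = -2078 + (-5*(-19) + 2*(-19)² + √2*(-19)^(3/2) - 4*√2*√(-19)) = -2078 + (95 + 2*361 + √2*(-19*I*√19) - 4*√2*I*√19) = -2078 + (95 + 722 - 19*I*√38 - 4*I*√38) = -2078 + (817 - 23*I*√38) = -1261 - 23*I*√38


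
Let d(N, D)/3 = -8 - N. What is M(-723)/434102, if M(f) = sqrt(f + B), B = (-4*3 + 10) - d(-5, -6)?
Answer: I*sqrt(179)/217051 ≈ 6.164e-5*I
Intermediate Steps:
d(N, D) = -24 - 3*N (d(N, D) = 3*(-8 - N) = -24 - 3*N)
B = 7 (B = (-4*3 + 10) - (-24 - 3*(-5)) = (-12 + 10) - (-24 + 15) = -2 - 1*(-9) = -2 + 9 = 7)
M(f) = sqrt(7 + f) (M(f) = sqrt(f + 7) = sqrt(7 + f))
M(-723)/434102 = sqrt(7 - 723)/434102 = sqrt(-716)*(1/434102) = (2*I*sqrt(179))*(1/434102) = I*sqrt(179)/217051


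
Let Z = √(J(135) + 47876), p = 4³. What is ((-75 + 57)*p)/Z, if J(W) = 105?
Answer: -1152*√47981/47981 ≈ -5.2592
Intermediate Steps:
p = 64
Z = √47981 (Z = √(105 + 47876) = √47981 ≈ 219.05)
((-75 + 57)*p)/Z = ((-75 + 57)*64)/(√47981) = (-18*64)*(√47981/47981) = -1152*√47981/47981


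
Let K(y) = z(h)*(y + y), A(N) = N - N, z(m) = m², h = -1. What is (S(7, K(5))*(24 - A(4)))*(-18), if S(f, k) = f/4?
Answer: -756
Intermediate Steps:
A(N) = 0
K(y) = 2*y (K(y) = (-1)²*(y + y) = 1*(2*y) = 2*y)
S(f, k) = f/4 (S(f, k) = f*(¼) = f/4)
(S(7, K(5))*(24 - A(4)))*(-18) = (((¼)*7)*(24 - 1*0))*(-18) = (7*(24 + 0)/4)*(-18) = ((7/4)*24)*(-18) = 42*(-18) = -756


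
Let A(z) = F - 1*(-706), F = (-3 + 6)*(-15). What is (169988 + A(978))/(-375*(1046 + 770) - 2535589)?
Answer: -170649/3216589 ≈ -0.053053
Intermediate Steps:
F = -45 (F = 3*(-15) = -45)
A(z) = 661 (A(z) = -45 - 1*(-706) = -45 + 706 = 661)
(169988 + A(978))/(-375*(1046 + 770) - 2535589) = (169988 + 661)/(-375*(1046 + 770) - 2535589) = 170649/(-375*1816 - 2535589) = 170649/(-681000 - 2535589) = 170649/(-3216589) = 170649*(-1/3216589) = -170649/3216589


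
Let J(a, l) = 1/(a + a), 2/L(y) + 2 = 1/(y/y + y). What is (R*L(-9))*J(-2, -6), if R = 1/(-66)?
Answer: -2/561 ≈ -0.0035651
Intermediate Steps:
L(y) = 2/(-2 + 1/(1 + y)) (L(y) = 2/(-2 + 1/(y/y + y)) = 2/(-2 + 1/(1 + y)))
J(a, l) = 1/(2*a)
R = -1/66 ≈ -0.015152
(R*L(-9))*J(-2, -6) = (-(-1 - 1*(-9))/(33*(1 + 2*(-9))))*((½)/(-2)) = (-(-1 + 9)/(33*(1 - 18)))*((½)*(-½)) = -8/(33*(-17))*(-¼) = -(-1)*8/(33*17)*(-¼) = -1/66*(-16/17)*(-¼) = (8/561)*(-¼) = -2/561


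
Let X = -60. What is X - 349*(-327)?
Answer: 114063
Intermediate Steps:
X - 349*(-327) = -60 - 349*(-327) = -60 + 114123 = 114063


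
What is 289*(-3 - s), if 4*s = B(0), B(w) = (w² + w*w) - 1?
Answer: -3179/4 ≈ -794.75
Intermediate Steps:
B(w) = -1 + 2*w² (B(w) = (w² + w²) - 1 = 2*w² - 1 = -1 + 2*w²)
s = -¼ (s = (-1 + 2*0²)/4 = (-1 + 2*0)/4 = (-1 + 0)/4 = (¼)*(-1) = -¼ ≈ -0.25000)
289*(-3 - s) = 289*(-3 - 1*(-¼)) = 289*(-3 + ¼) = 289*(-11/4) = -3179/4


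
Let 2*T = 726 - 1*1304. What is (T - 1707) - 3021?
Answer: -5017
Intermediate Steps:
T = -289 (T = (726 - 1*1304)/2 = (726 - 1304)/2 = (½)*(-578) = -289)
(T - 1707) - 3021 = (-289 - 1707) - 3021 = -1996 - 3021 = -5017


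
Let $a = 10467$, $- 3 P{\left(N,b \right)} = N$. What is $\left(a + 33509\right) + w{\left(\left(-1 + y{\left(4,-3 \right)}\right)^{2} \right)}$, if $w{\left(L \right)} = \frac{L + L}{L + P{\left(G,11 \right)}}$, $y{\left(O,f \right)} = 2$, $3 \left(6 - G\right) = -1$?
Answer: $\frac{219871}{5} \approx 43974.0$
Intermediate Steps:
$G = \frac{19}{3}$ ($G = 6 - - \frac{1}{3} = 6 + \frac{1}{3} = \frac{19}{3} \approx 6.3333$)
$P{\left(N,b \right)} = - \frac{N}{3}$
$w{\left(L \right)} = \frac{2 L}{- \frac{19}{9} + L}$ ($w{\left(L \right)} = \frac{L + L}{L - \frac{19}{9}} = \frac{2 L}{L - \frac{19}{9}} = \frac{2 L}{- \frac{19}{9} + L}$)
$\left(a + 33509\right) + w{\left(\left(-1 + y{\left(4,-3 \right)}\right)^{2} \right)} = \left(10467 + 33509\right) + \frac{18 \left(-1 + 2\right)^{2}}{-19 + 9 \left(-1 + 2\right)^{2}} = 43976 + \frac{18 \cdot 1^{2}}{-19 + 9 \cdot 1^{2}} = 43976 + 18 \cdot 1 \frac{1}{-19 + 9 \cdot 1} = 43976 + 18 \cdot 1 \frac{1}{-19 + 9} = 43976 + 18 \cdot 1 \frac{1}{-10} = 43976 + 18 \cdot 1 \left(- \frac{1}{10}\right) = 43976 - \frac{9}{5} = \frac{219871}{5}$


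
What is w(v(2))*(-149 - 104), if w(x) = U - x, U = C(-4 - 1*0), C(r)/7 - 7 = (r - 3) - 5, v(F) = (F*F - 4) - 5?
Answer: 7590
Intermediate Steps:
v(F) = -9 + F**2 (v(F) = (F**2 - 4) - 5 = (-4 + F**2) - 5 = -9 + F**2)
C(r) = -7 + 7*r (C(r) = 49 + 7*((r - 3) - 5) = 49 + 7*((-3 + r) - 5) = 49 + 7*(-8 + r) = 49 + (-56 + 7*r) = -7 + 7*r)
U = -35 (U = -7 + 7*(-4 - 1*0) = -7 + 7*(-4 + 0) = -7 + 7*(-4) = -7 - 28 = -35)
w(x) = -35 - x
w(v(2))*(-149 - 104) = (-35 - (-9 + 2**2))*(-149 - 104) = (-35 - (-9 + 4))*(-253) = (-35 - 1*(-5))*(-253) = (-35 + 5)*(-253) = -30*(-253) = 7590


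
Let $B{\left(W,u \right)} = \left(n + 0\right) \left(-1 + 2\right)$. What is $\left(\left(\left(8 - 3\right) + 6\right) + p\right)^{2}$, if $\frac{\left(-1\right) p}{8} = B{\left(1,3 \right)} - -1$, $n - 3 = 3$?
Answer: $2025$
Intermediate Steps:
$n = 6$ ($n = 3 + 3 = 6$)
$B{\left(W,u \right)} = 6$ ($B{\left(W,u \right)} = \left(6 + 0\right) \left(-1 + 2\right) = 6 \cdot 1 = 6$)
$p = -56$ ($p = - 8 \left(6 - -1\right) = - 8 \left(6 + 1\right) = \left(-8\right) 7 = -56$)
$\left(\left(\left(8 - 3\right) + 6\right) + p\right)^{2} = \left(\left(\left(8 - 3\right) + 6\right) - 56\right)^{2} = \left(\left(5 + 6\right) - 56\right)^{2} = \left(11 - 56\right)^{2} = \left(-45\right)^{2} = 2025$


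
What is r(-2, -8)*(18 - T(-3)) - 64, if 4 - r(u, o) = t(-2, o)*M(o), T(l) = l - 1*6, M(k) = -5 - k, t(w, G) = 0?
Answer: 44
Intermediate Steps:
T(l) = -6 + l (T(l) = l - 6 = -6 + l)
r(u, o) = 4 (r(u, o) = 4 - 0*(-5 - o) = 4 - 1*0 = 4 + 0 = 4)
r(-2, -8)*(18 - T(-3)) - 64 = 4*(18 - (-6 - 3)) - 64 = 4*(18 - 1*(-9)) - 64 = 4*(18 + 9) - 64 = 4*27 - 64 = 108 - 64 = 44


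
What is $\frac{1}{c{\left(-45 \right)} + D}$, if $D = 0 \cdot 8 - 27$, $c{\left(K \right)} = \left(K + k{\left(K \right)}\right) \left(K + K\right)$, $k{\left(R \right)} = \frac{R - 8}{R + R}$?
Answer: $\frac{1}{3970} \approx 0.00025189$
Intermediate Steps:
$k{\left(R \right)} = \frac{-8 + R}{2 R}$
$c{\left(K \right)} = 2 K \left(K + \frac{-8 + K}{2 K}\right)$ ($c{\left(K \right)} = \left(K + \frac{-8 + K}{2 K}\right) \left(K + K\right) = \left(K + \frac{-8 + K}{2 K}\right) 2 K = 2 K \left(K + \frac{-8 + K}{2 K}\right)$)
$D = -27$ ($D = 0 - 27 = -27$)
$\frac{1}{c{\left(-45 \right)} + D} = \frac{1}{\left(-8 - 45 + 2 \left(-45\right)^{2}\right) - 27} = \frac{1}{\left(-8 - 45 + 2 \cdot 2025\right) - 27} = \frac{1}{\left(-8 - 45 + 4050\right) - 27} = \frac{1}{3997 - 27} = \frac{1}{3970}$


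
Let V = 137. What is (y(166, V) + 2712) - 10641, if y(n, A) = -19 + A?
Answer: -7811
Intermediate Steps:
(y(166, V) + 2712) - 10641 = ((-19 + 137) + 2712) - 10641 = (118 + 2712) - 10641 = 2830 - 10641 = -7811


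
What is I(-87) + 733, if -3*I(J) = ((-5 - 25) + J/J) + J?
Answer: 2315/3 ≈ 771.67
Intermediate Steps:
I(J) = 29/3 - J/3 (I(J) = -(((-5 - 25) + J/J) + J)/3 = -((-30 + 1) + J)/3 = -(-29 + J)/3 = 29/3 - J/3)
I(-87) + 733 = (29/3 - ⅓*(-87)) + 733 = (29/3 + 29) + 733 = 116/3 + 733 = 2315/3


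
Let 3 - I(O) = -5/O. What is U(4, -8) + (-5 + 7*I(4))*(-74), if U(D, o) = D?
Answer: -3655/2 ≈ -1827.5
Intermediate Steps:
I(O) = 3 + 5/O (I(O) = 3 - (-5)/O = 3 + 5/O)
U(4, -8) + (-5 + 7*I(4))*(-74) = 4 + (-5 + 7*(3 + 5/4))*(-74) = 4 + (-5 + 7*(17/4))*(-74) = 4 + (-5 + 119/4)*(-74) = 4 + (99/4)*(-74) = 4 - 3663/2 = -3655/2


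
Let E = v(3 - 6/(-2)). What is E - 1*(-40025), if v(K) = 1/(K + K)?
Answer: 480301/12 ≈ 40025.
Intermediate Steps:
v(K) = 1/(2*K)
E = 1/12 (E = 1/(2*(3 - 6/(-2))) = 1/(2*(3 - 6*(-1)/2)) = 1/(2*(3 - 3*(-1))) = 1/(2*(3 + 3)) = (½)/6 = (½)*(⅙) = 1/12 ≈ 0.083333)
E - 1*(-40025) = 1/12 - 1*(-40025) = 1/12 + 40025 = 480301/12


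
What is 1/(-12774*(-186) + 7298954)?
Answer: 1/9674918 ≈ 1.0336e-7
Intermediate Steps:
1/(-12774*(-186) + 7298954) = 1/(2375964 + 7298954) = 1/9674918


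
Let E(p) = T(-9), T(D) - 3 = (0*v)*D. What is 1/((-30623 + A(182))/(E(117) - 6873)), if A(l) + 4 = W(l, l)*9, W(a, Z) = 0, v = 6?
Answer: 2290/10209 ≈ 0.22431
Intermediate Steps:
T(D) = 3 (T(D) = 3 + (0*6)*D = 3 + 0*D = 3 + 0 = 3)
E(p) = 3
A(l) = -4 (A(l) = -4 + 0*9 = -4 + 0 = -4)
1/((-30623 + A(182))/(E(117) - 6873)) = 1/((-30623 - 4)/(3 - 6873)) = 1/(-30627/(-6870)) = 1/(-30627*(-1/6870)) = 1/(10209/2290) = 2290/10209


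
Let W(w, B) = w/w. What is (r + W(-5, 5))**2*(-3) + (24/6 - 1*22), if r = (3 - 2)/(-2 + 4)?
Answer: -99/4 ≈ -24.750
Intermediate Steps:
W(w, B) = 1
r = 1/2 ≈ 0.50000
(r + W(-5, 5))**2*(-3) + (24/6 - 1*22) = (1/2 + 1)**2*(-3) + (24/6 - 1*22) = (3/2)**2*(-3) + (24*(1/6) - 22) = (9/4)*(-3) + (4 - 22) = -27/4 - 18 = -99/4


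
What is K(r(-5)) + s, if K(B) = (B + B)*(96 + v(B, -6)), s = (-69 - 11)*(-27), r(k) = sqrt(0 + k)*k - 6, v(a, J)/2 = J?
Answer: 1152 - 840*I*sqrt(5) ≈ 1152.0 - 1878.3*I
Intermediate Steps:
v(a, J) = 2*J
r(k) = -6 + k**(3/2) (r(k) = sqrt(k)*k - 6 = k**(3/2) - 6 = -6 + k**(3/2))
s = 2160 (s = -80*(-27) = 2160)
K(B) = 168*B (K(B) = (B + B)*(96 + 2*(-6)) = (2*B)*(96 - 12) = (2*B)*84 = 168*B)
K(r(-5)) + s = 168*(-6 + (-5)**(3/2)) + 2160 = 168*(-6 - 5*I*sqrt(5)) + 2160 = (-1008 - 840*I*sqrt(5)) + 2160 = 1152 - 840*I*sqrt(5)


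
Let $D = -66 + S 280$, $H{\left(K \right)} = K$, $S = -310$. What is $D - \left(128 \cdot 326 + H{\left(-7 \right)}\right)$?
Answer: $-128587$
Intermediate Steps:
$D = -86866$ ($D = -66 - 86800 = -86866$)
$D - \left(128 \cdot 326 + H{\left(-7 \right)}\right) = -86866 - \left(128 \cdot 326 - 7\right) = -86866 - \left(41728 - 7\right) = -86866 - 41721 = -128587$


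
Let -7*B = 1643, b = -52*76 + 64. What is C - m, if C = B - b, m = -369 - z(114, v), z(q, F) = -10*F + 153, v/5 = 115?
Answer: -11023/7 ≈ -1574.7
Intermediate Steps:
v = 575 (v = 5*115 = 575)
b = -3888 (b = -3952 + 64 = -3888)
B = -1643/7 (B = -⅐*1643 = -1643/7 ≈ -234.71)
z(q, F) = 153 - 10*F
m = 5228 (m = -369 - (153 - 10*575) = -369 - (153 - 5750) = -369 - 1*(-5597) = -369 + 5597 = 5228)
C = 25573/7 (C = -1643/7 - 1*(-3888) = -1643/7 + 3888 = 25573/7 ≈ 3653.3)
C - m = 25573/7 - 1*5228 = 25573/7 - 5228 = -11023/7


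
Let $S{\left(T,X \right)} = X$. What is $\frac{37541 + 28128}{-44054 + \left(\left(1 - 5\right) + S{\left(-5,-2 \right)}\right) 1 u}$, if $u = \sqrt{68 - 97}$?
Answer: $- \frac{1446491063}{970377980} + \frac{197007 i \sqrt{29}}{970377980} \approx -1.4906 + 0.0010933 i$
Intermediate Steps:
$u = i \sqrt{29}$ ($u = \sqrt{-29} = i \sqrt{29} \approx 5.3852 i$)
$\frac{37541 + 28128}{-44054 + \left(\left(1 - 5\right) + S{\left(-5,-2 \right)}\right) 1 u} = \frac{37541 + 28128}{-44054 + \left(\left(1 - 5\right) - 2\right) 1 i \sqrt{29}} = \frac{65669}{-44054 + \left(\left(1 - 5\right) - 2\right) 1 i \sqrt{29}} = \frac{65669}{-44054 + \left(-4 - 2\right) 1 i \sqrt{29}} = \frac{65669}{-44054 + \left(-6\right) 1 i \sqrt{29}} = \frac{65669}{-44054 - 6 i \sqrt{29}}$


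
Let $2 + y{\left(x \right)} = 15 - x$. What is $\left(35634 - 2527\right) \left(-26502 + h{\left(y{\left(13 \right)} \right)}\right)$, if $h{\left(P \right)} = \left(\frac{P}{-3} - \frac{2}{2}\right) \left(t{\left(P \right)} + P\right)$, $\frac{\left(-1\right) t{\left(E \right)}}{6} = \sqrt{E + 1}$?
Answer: $-877203072$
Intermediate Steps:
$y{\left(x \right)} = 13 - x$ ($y{\left(x \right)} = -2 - \left(-15 + x\right) = 13 - x$)
$t{\left(E \right)} = - 6 \sqrt{1 + E}$ ($t{\left(E \right)} = - 6 \sqrt{E + 1} = - 6 \sqrt{1 + E}$)
$h{\left(P \right)} = \left(-1 - \frac{P}{3}\right) \left(P - 6 \sqrt{1 + P}\right)$ ($h{\left(P \right)} = \left(\frac{P}{-3} - \frac{2}{2}\right) \left(- 6 \sqrt{1 + P} + P\right) = \left(P \left(- \frac{1}{3}\right) - 1\right) \left(P - 6 \sqrt{1 + P}\right) = \left(- \frac{P}{3} - 1\right) \left(P - 6 \sqrt{1 + P}\right) = \left(-1 - \frac{P}{3}\right) \left(P - 6 \sqrt{1 + P}\right)$)
$\left(35634 - 2527\right) \left(-26502 + h{\left(y{\left(13 \right)} \right)}\right) = \left(35634 - 2527\right) \left(-26502 - \left(13 - 13 - 6 \sqrt{1 + \left(13 - 13\right)} + \frac{\left(13 - 13\right)^{2}}{3} - 2 \left(13 - 13\right) \sqrt{1 + \left(13 - 13\right)}\right)\right) = 33107 \left(-26502 + \left(- (13 - 13) + 6 \sqrt{1 + \left(13 - 13\right)} - \frac{\left(13 - 13\right)^{2}}{3} + 2 \left(13 - 13\right) \sqrt{1 + \left(13 - 13\right)}\right)\right) = 33107 \left(-26502 + \left(\left(-1\right) 0 + 6 \sqrt{1 + 0} - \frac{0^{2}}{3} + 2 \cdot 0 \sqrt{1 + 0}\right)\right) = 33107 \left(-26502 + \left(0 + 6 \sqrt{1} - 0 + 2 \cdot 0 \sqrt{1}\right)\right) = 33107 \left(-26502 + \left(0 + 6 \cdot 1 + 0 + 2 \cdot 0 \cdot 1\right)\right) = 33107 \left(-26502 + \left(0 + 6 + 0 + 0\right)\right) = 33107 \left(-26502 + 6\right) = 33107 \left(-26496\right) = -877203072$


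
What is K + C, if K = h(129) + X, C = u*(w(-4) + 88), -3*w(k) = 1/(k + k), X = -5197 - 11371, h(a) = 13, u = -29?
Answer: -458597/24 ≈ -19108.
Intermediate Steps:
X = -16568
w(k) = -1/(6*k) (w(k) = -1/(3*(k + k)) = -1/(2*k)/3 = -1/(6*k))
C = -61277/24 (C = -29*(-1/6/(-4) + 88) = -29*(-1/6*(-1/4) + 88) = -29*(1/24 + 88) = -29*2113/24 = -61277/24 ≈ -2553.2)
K = -16555 (K = 13 - 16568 = -16555)
K + C = -16555 - 61277/24 = -458597/24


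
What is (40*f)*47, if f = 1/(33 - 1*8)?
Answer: 376/5 ≈ 75.200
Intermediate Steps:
f = 1/25 (f = 1/(33 - 8) = 1/25 ≈ 0.040000)
(40*f)*47 = (40*(1/25))*47 = (8/5)*47 = 376/5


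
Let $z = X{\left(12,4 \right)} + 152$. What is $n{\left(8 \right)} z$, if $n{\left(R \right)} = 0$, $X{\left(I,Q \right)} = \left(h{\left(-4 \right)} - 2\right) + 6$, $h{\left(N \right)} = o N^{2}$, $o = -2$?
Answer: $0$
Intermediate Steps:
$h{\left(N \right)} = - 2 N^{2}$
$X{\left(I,Q \right)} = -28$ ($X{\left(I,Q \right)} = \left(- 2 \left(-4\right)^{2} - 2\right) + 6 = \left(\left(-2\right) 16 - 2\right) + 6 = \left(-32 - 2\right) + 6 = -34 + 6 = -28$)
$z = 124$ ($z = -28 + 152 = 124$)
$n{\left(8 \right)} z = 0 \cdot 124 = 0$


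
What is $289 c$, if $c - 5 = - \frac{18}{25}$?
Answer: $\frac{30923}{25} \approx 1236.9$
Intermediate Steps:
$c = \frac{107}{25}$ ($c = 5 - \frac{18}{25} = \frac{107}{25} \approx 4.28$)
$289 c = 289 \cdot \frac{107}{25} = \frac{30923}{25}$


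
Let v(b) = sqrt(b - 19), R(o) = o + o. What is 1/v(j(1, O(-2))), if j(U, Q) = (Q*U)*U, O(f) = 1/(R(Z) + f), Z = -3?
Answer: -2*I*sqrt(34)/51 ≈ -0.22866*I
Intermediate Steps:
R(o) = 2*o
O(f) = 1/(-6 + f) (O(f) = 1/(2*(-3) + f) = 1/(-6 + f))
j(U, Q) = Q*U**2
v(b) = sqrt(-19 + b)
1/v(j(1, O(-2))) = 1/(sqrt(-19 + 1**2/(-6 - 2))) = 1/(sqrt(-19 + 1/(-8))) = 1/(sqrt(-19 - 1/8*1)) = 1/(sqrt(-19 - 1/8)) = 1/(sqrt(-153/8)) = 1/(3*I*sqrt(34)/4) = -2*I*sqrt(34)/51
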